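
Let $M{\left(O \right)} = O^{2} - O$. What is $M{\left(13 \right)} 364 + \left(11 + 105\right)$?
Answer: $56900$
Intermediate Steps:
$M{\left(13 \right)} 364 + \left(11 + 105\right) = 13 \left(-1 + 13\right) 364 + \left(11 + 105\right) = 13 \cdot 12 \cdot 364 + 116 = 156 \cdot 364 + 116 = 56784 + 116 = 56900$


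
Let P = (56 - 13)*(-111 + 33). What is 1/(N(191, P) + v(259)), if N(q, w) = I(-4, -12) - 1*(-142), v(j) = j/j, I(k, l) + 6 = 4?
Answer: 1/141 ≈ 0.0070922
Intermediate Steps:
I(k, l) = -2 (I(k, l) = -6 + 4 = -2)
P = -3354 (P = 43*(-78) = -3354)
v(j) = 1
N(q, w) = 140 (N(q, w) = -2 - 1*(-142) = -2 + 142 = 140)
1/(N(191, P) + v(259)) = 1/(140 + 1) = 1/141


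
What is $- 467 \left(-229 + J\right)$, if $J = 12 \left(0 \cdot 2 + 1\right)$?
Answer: $101339$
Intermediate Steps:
$J = 12$ ($J = 12 \left(0 + 1\right) = 12 \cdot 1 = 12$)
$- 467 \left(-229 + J\right) = - 467 \left(-229 + 12\right) = \left(-467\right) \left(-217\right) = 101339$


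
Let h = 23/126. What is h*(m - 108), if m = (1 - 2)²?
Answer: -2461/126 ≈ -19.532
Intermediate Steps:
h = 23/126 (h = 23*(1/126) = 23/126 ≈ 0.18254)
m = 1 (m = (-1)² = 1)
h*(m - 108) = 23*(1 - 108)/126 = (23/126)*(-107) = -2461/126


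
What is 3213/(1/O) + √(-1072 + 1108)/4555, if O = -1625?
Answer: -23782224369/4555 ≈ -5.2211e+6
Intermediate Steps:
3213/(1/O) + √(-1072 + 1108)/4555 = 3213/(1/(-1625)) + √(-1072 + 1108)/4555 = 3213/(-1/1625) + √36*(1/4555) = 3213*(-1625) + 6*(1/4555) = -5221125 + 6/4555 = -23782224369/4555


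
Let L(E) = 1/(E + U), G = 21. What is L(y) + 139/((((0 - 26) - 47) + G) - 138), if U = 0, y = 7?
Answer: -783/1330 ≈ -0.58872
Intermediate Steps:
L(E) = 1/E (L(E) = 1/(E + 0) = 1/E)
L(y) + 139/((((0 - 26) - 47) + G) - 138) = 1/7 + 139/((((0 - 26) - 47) + 21) - 138) = 1/7 + 139/(((-26 - 47) + 21) - 138) = 1/7 + 139/((-73 + 21) - 138) = 1/7 + 139/(-52 - 138) = 1/7 + 139/(-190) = 1/7 - 1/190*139 = 1/7 - 139/190 = -783/1330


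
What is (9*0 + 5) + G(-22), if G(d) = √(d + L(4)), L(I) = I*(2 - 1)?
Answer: 5 + 3*I*√2 ≈ 5.0 + 4.2426*I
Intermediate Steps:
L(I) = I (L(I) = I*1 = I)
G(d) = √(4 + d) (G(d) = √(d + 4) = √(4 + d))
(9*0 + 5) + G(-22) = (9*0 + 5) + √(4 - 22) = (0 + 5) + √(-18) = 5 + 3*I*√2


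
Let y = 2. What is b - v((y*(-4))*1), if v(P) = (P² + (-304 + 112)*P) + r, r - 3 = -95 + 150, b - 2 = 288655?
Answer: 286999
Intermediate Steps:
b = 288657 (b = 2 + 288655 = 288657)
r = 58 (r = 3 + (-95 + 150) = 3 + 55 = 58)
v(P) = 58 + P² - 192*P (v(P) = (P² + (-304 + 112)*P) + 58 = (P² - 192*P) + 58 = 58 + P² - 192*P)
b - v((y*(-4))*1) = 288657 - (58 + ((2*(-4))*1)² - 192*2*(-4)) = 288657 - (58 + (-8*1)² - (-1536)) = 288657 - (58 + (-8)² - 192*(-8)) = 288657 - (58 + 64 + 1536) = 288657 - 1*1658 = 288657 - 1658 = 286999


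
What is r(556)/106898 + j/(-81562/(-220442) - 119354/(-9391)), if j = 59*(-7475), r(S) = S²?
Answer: -4879459611759242167/144721629599129 ≈ -33716.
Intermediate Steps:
j = -441025
r(556)/106898 + j/(-81562/(-220442) - 119354/(-9391)) = 556²/106898 - 441025/(-81562/(-220442) - 119354/(-9391)) = 309136*(1/106898) - 441025/(-81562*(-1/220442) - 119354*(-1/9391)) = 154568/53449 - 441025/(40781/110221 + 119354/9391) = 154568/53449 - 441025/13538291605/1035085411 = 154568/53449 - 441025*1035085411/13538291605 = 154568/53449 - 91299708677255/2707658321 = -4879459611759242167/144721629599129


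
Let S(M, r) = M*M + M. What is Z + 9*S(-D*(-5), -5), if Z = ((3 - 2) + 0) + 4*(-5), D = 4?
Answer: 3761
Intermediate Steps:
S(M, r) = M + M**2 (S(M, r) = M**2 + M = M + M**2)
Z = -19 (Z = (1 + 0) - 20 = 1 - 20 = -19)
Z + 9*S(-D*(-5), -5) = -19 + 9*((-1*4*(-5))*(1 - 1*4*(-5))) = -19 + 9*((-4*(-5))*(1 - 4*(-5))) = -19 + 9*(20*(1 + 20)) = -19 + 9*(20*21) = -19 + 9*420 = -19 + 3780 = 3761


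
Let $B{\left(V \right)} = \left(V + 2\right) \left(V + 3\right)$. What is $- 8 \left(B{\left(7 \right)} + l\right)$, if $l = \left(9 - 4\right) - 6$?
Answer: $-712$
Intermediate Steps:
$l = -1$ ($l = 5 - 6 = -1$)
$B{\left(V \right)} = \left(2 + V\right) \left(3 + V\right)$
$- 8 \left(B{\left(7 \right)} + l\right) = - 8 \left(\left(6 + 7^{2} + 5 \cdot 7\right) - 1\right) = - 8 \left(\left(6 + 49 + 35\right) - 1\right) = - 8 \left(90 - 1\right) = \left(-8\right) 89 = -712$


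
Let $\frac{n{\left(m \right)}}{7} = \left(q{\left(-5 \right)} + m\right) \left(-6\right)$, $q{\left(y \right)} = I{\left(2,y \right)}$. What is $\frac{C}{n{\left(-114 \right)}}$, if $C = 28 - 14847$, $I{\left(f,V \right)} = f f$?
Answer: $- \frac{2117}{660} \approx -3.2076$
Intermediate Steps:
$I{\left(f,V \right)} = f^{2}$
$C = -14819$ ($C = 28 - 14847 = -14819$)
$q{\left(y \right)} = 4$ ($q{\left(y \right)} = 2^{2} = 4$)
$n{\left(m \right)} = -168 - 42 m$ ($n{\left(m \right)} = 7 \left(4 + m\right) \left(-6\right) = 7 \left(-24 - 6 m\right) = -168 - 42 m$)
$\frac{C}{n{\left(-114 \right)}} = - \frac{14819}{-168 - -4788} = - \frac{14819}{-168 + 4788} = - \frac{14819}{4620} = \left(-14819\right) \frac{1}{4620} = - \frac{2117}{660}$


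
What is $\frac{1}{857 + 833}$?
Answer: $\frac{1}{1690} \approx 0.00059172$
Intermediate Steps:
$\frac{1}{857 + 833} = \frac{1}{1690}$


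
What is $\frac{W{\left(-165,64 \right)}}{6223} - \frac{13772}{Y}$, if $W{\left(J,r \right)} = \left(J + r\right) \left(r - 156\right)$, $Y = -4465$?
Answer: $\frac{127191936}{27785695} \approx 4.5776$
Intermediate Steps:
$W{\left(J,r \right)} = \left(-156 + r\right) \left(J + r\right)$ ($W{\left(J,r \right)} = \left(J + r\right) \left(-156 + r\right) = \left(-156 + r\right) \left(J + r\right)$)
$\frac{W{\left(-165,64 \right)}}{6223} - \frac{13772}{Y} = \frac{64^{2} - -25740 - 9984 - 10560}{6223} - \frac{13772}{-4465} = \left(4096 + 25740 - 9984 - 10560\right) \frac{1}{6223} - - \frac{13772}{4465} = 9292 \cdot \frac{1}{6223} + \frac{13772}{4465} = \frac{9292}{6223} + \frac{13772}{4465} = \frac{127191936}{27785695}$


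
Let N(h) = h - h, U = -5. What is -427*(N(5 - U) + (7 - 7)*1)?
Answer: 0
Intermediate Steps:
N(h) = 0
-427*(N(5 - U) + (7 - 7)*1) = -427*(0 + (7 - 7)*1) = -427*(0 + 0*1) = -427*(0 + 0) = -427*0 = 0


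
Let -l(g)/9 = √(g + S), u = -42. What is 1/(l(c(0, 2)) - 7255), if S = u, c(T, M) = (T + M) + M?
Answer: I/(-7255*I + 9*√38) ≈ -0.00013783 + 1.054e-6*I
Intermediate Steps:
c(T, M) = T + 2*M (c(T, M) = (M + T) + M = T + 2*M)
S = -42
l(g) = -9*√(-42 + g) (l(g) = -9*√(g - 42) = -9*√(-42 + g))
1/(l(c(0, 2)) - 7255) = 1/(-9*√(-42 + (0 + 2*2)) - 7255) = 1/(-9*√(-42 + (0 + 4)) - 7255) = 1/(-9*√(-42 + 4) - 7255) = 1/(-9*I*√38 - 7255) = 1/(-7255 - 9*I*√38)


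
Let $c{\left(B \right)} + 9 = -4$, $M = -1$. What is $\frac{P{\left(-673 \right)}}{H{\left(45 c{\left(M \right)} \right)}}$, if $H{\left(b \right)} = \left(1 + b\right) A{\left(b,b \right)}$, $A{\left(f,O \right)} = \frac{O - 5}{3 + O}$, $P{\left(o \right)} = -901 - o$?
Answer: $\frac{16587}{43070} \approx 0.38512$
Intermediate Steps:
$c{\left(B \right)} = -13$ ($c{\left(B \right)} = -9 - 4 = -13$)
$A{\left(f,O \right)} = \frac{-5 + O}{3 + O}$
$H{\left(b \right)} = \frac{\left(1 + b\right) \left(-5 + b\right)}{3 + b}$ ($H{\left(b \right)} = \left(1 + b\right) \frac{-5 + b}{3 + b} = \frac{\left(1 + b\right) \left(-5 + b\right)}{3 + b}$)
$\frac{P{\left(-673 \right)}}{H{\left(45 c{\left(M \right)} \right)}} = \frac{-901 - -673}{\frac{1}{3 + 45 \left(-13\right)} \left(1 + 45 \left(-13\right)\right) \left(-5 + 45 \left(-13\right)\right)} = \frac{-901 + 673}{\frac{1}{3 - 585} \left(1 - 585\right) \left(-5 - 585\right)} = - \frac{228}{\frac{1}{-582} \left(-584\right) \left(-590\right)} = - \frac{228}{\left(- \frac{1}{582}\right) \left(-584\right) \left(-590\right)} = - \frac{228}{- \frac{172280}{291}} = \left(-228\right) \left(- \frac{291}{172280}\right) = \frac{16587}{43070}$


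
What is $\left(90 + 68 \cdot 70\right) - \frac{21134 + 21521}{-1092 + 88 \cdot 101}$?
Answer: $\frac{37767945}{7796} \approx 4844.5$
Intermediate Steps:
$\left(90 + 68 \cdot 70\right) - \frac{21134 + 21521}{-1092 + 88 \cdot 101} = \left(90 + 4760\right) - \frac{42655}{-1092 + 8888} = 4850 - \frac{42655}{7796} = \frac{37767945}{7796}$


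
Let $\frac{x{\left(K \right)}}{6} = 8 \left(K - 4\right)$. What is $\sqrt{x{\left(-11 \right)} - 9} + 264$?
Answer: $264 + 27 i \approx 264.0 + 27.0 i$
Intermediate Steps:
$x{\left(K \right)} = -192 + 48 K$ ($x{\left(K \right)} = 6 \cdot 8 \left(K - 4\right) = 6 \cdot 8 \left(-4 + K\right) = 6 \left(-32 + 8 K\right) = -192 + 48 K$)
$\sqrt{x{\left(-11 \right)} - 9} + 264 = \sqrt{\left(-192 + 48 \left(-11\right)\right) - 9} + 264 = \sqrt{\left(-192 - 528\right) - 9} + 264 = \sqrt{-720 - 9} + 264 = \sqrt{-729} + 264 = 27 i + 264 = 264 + 27 i$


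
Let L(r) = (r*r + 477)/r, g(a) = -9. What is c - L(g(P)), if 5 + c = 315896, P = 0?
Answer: 315953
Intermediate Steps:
c = 315891 (c = -5 + 315896 = 315891)
L(r) = (477 + r**2)/r (L(r) = (r**2 + 477)/r = (477 + r**2)/r)
c - L(g(P)) = 315891 - (-9 + 477/(-9)) = 315891 - (-9 + 477*(-1/9)) = 315891 - (-9 - 53) = 315891 - 1*(-62) = 315891 + 62 = 315953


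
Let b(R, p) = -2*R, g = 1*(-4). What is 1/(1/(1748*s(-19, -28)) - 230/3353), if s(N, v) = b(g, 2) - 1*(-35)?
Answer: -252024892/17284367 ≈ -14.581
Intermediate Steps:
g = -4
s(N, v) = 43 (s(N, v) = -2*(-4) - 1*(-35) = 8 + 35 = 43)
1/(1/(1748*s(-19, -28)) - 230/3353) = 1/(1/(1748*43) - 230/3353) = 1/((1/1748)*(1/43) - 230*1/3353) = 1/(1/75164 - 230/3353) = 1/(-17284367/252024892) = -252024892/17284367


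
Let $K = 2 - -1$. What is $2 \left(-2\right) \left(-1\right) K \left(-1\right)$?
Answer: $-12$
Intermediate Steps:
$K = 3$ ($K = 2 + 1 = 3$)
$2 \left(-2\right) \left(-1\right) K \left(-1\right) = 2 \left(-2\right) \left(-1\right) 3 \left(-1\right) = \left(-4\right) \left(-1\right) 3 \left(-1\right) = 4 \cdot 3 \left(-1\right) = 12 \left(-1\right) = -12$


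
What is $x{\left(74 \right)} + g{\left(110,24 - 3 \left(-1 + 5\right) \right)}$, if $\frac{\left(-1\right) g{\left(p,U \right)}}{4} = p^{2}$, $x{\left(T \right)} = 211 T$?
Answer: $-32786$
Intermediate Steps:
$g{\left(p,U \right)} = - 4 p^{2}$
$x{\left(74 \right)} + g{\left(110,24 - 3 \left(-1 + 5\right) \right)} = 211 \cdot 74 - 4 \cdot 110^{2} = 15614 - 48400 = -32786$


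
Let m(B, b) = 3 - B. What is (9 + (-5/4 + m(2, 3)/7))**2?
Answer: 48841/784 ≈ 62.297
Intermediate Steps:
(9 + (-5/4 + m(2, 3)/7))**2 = (9 + (-5/4 + (3 - 1*2)/7))**2 = (9 + (-5*1/4 + (3 - 2)*(1/7)))**2 = (9 + (-5/4 + 1*(1/7)))**2 = (9 + (-5/4 + 1/7))**2 = (9 - 31/28)**2 = (221/28)**2 = 48841/784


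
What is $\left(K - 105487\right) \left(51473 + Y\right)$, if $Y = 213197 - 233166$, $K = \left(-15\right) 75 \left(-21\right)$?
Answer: $-2578980448$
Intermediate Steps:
$K = 23625$ ($K = \left(-1125\right) \left(-21\right) = 23625$)
$Y = -19969$
$\left(K - 105487\right) \left(51473 + Y\right) = \left(23625 - 105487\right) \left(51473 - 19969\right) = \left(-81862\right) 31504 = -2578980448$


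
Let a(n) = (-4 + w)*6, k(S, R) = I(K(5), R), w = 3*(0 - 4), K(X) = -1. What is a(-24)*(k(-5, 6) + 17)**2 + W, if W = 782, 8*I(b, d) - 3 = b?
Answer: -27784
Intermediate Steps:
w = -12 (w = 3*(-4) = -12)
I(b, d) = 3/8 + b/8
k(S, R) = 1/4 (k(S, R) = 3/8 + (1/8)*(-1) = 3/8 - 1/8 = 1/4)
a(n) = -96 (a(n) = (-4 - 12)*6 = -16*6 = -96)
a(-24)*(k(-5, 6) + 17)**2 + W = -96*(1/4 + 17)**2 + 782 = -96*(69/4)**2 + 782 = -96*4761/16 + 782 = -28566 + 782 = -27784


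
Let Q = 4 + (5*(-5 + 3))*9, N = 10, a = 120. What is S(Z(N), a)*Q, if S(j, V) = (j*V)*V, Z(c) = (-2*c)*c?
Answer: 247680000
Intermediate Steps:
Q = -86 (Q = 4 + (5*(-2))*9 = 4 - 10*9 = 4 - 90 = -86)
Z(c) = -2*c²
S(j, V) = j*V² (S(j, V) = (V*j)*V = j*V²)
S(Z(N), a)*Q = (-2*10²*120²)*(-86) = (-2*100*14400)*(-86) = -200*14400*(-86) = -2880000*(-86) = 247680000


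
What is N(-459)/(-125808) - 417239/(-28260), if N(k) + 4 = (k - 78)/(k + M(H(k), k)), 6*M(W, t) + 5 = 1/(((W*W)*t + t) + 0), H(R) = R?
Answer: 291772527473257209787/19762004640122814780 ≈ 14.764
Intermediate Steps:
M(W, t) = -⅚ + 1/(6*(t + t*W²)) (M(W, t) = -⅚ + 1/(6*(((W*W)*t + t) + 0)) = -⅚ + 1/(6*((W²*t + t) + 0)) = -⅚ + 1/(6*((t*W² + t) + 0)) = -⅚ + 1/(6*((t + t*W²) + 0)) = -⅚ + 1/(6*(t + t*W²)))
N(k) = -4 + (-78 + k)/(k + (1 - 5*k - 5*k³)/(6*k*(1 + k²))) (N(k) = -4 + (k - 78)/(k + (1 - 5*k - 5*k*k²)/(6*k*(1 + k²))) = -4 + (-78 + k)/(k + (1 - 5*k - 5*k³)/(6*k*(1 + k²))))
N(-459)/(-125808) - 417239/(-28260) = (2*(-2 + 10*(-459) + 10*(-459)³ - 9*(-459)*(1 + (-459)²)*(26 - 459))/(1 - 5*(-459) - 5*(-459)³ + 6*(-459)²*(1 + (-459)²)))/(-125808) - 417239/(-28260) = (2*(-2 - 4590 + 10*(-96702579) - 9*(-459)*(1 + 210681)*(-433))/(1 + 2295 - 5*(-96702579) + 6*210681*(1 + 210681)))*(-1/125808) - 417239*(-1/28260) = (2*(-2 - 4590 - 967025790 - 9*(-459)*210682*(-433))/(1 + 2295 + 483512895 + 6*210681*210682))*(-1/125808) + 417239/28260 = (2*(-2 - 4590 - 967025790 - 376851739086)/(1 + 2295 + 483512895 + 266320166652))*(-1/125808) + 417239/28260 = (2*(-377818769468)/266803681843)*(-1/125808) + 417239/28260 = (2*(1/266803681843)*(-377818769468))*(-1/125808) + 417239/28260 = -755637538936/266803681843*(-1/125808) + 417239/28260 = 94454692367/4195754700663018 + 417239/28260 = 291772527473257209787/19762004640122814780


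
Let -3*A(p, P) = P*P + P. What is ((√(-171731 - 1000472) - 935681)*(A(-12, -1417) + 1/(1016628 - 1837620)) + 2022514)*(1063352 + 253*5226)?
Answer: 612822744299663852883005/410496 - 654946251715885885*I*√1172203/410496 ≈ 1.4929e+18 - 1.7274e+15*I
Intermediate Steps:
A(p, P) = -P/3 - P²/3 (A(p, P) = -(P*P + P)/3 = -(P² + P)/3 = -(P + P²)/3 = -P/3 - P²/3)
((√(-171731 - 1000472) - 935681)*(A(-12, -1417) + 1/(1016628 - 1837620)) + 2022514)*(1063352 + 253*5226) = ((√(-171731 - 1000472) - 935681)*(-⅓*(-1417)*(1 - 1417) + 1/(1016628 - 1837620)) + 2022514)*(1063352 + 253*5226) = ((√(-1172203) - 935681)*(-⅓*(-1417)*(-1416) + 1/(-820992)) + 2022514)*(1063352 + 1322178) = ((I*√1172203 - 935681)*(-668824 - 1/820992) + 2022514)*2385530 = ((-935681 + I*√1172203)*(-549099153409/820992) + 2022514)*2385530 = ((513781644960886529/820992 - 549099153409*I*√1172203/820992) + 2022514)*2385530 = (513783305428700417/820992 - 549099153409*I*√1172203/820992)*2385530 = 612822744299663852883005/410496 - 654946251715885885*I*√1172203/410496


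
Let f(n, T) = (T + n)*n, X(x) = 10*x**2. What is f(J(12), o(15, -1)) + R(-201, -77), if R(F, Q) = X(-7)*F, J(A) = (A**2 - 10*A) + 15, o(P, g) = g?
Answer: -97008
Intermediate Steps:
J(A) = 15 + A**2 - 10*A
R(F, Q) = 490*F (R(F, Q) = (10*(-7)**2)*F = (10*49)*F = 490*F)
f(n, T) = n*(T + n)
f(J(12), o(15, -1)) + R(-201, -77) = (15 + 12**2 - 10*12)*(-1 + (15 + 12**2 - 10*12)) + 490*(-201) = (15 + 144 - 120)*(-1 + (15 + 144 - 120)) - 98490 = 39*(-1 + 39) - 98490 = 39*38 - 98490 = 1482 - 98490 = -97008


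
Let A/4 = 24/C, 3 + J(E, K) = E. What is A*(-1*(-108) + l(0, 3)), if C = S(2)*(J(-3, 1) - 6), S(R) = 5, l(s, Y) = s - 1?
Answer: -856/5 ≈ -171.20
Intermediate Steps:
l(s, Y) = -1 + s
J(E, K) = -3 + E
C = -60 (C = 5*((-3 - 3) - 6) = 5*(-6 - 6) = 5*(-12) = -60)
A = -8/5 (A = 4*(24/(-60)) = 4*(24*(-1/60)) = 4*(-⅖) = -8/5 ≈ -1.6000)
A*(-1*(-108) + l(0, 3)) = -8*(-1*(-108) + (-1 + 0))/5 = -8*(108 - 1)/5 = -8/5*107 = -856/5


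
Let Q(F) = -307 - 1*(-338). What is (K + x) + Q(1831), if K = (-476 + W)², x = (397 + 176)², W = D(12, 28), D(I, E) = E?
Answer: 529064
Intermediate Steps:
W = 28
Q(F) = 31 (Q(F) = -307 + 338 = 31)
x = 328329 (x = 573² = 328329)
K = 200704 (K = (-476 + 28)² = (-448)² = 200704)
(K + x) + Q(1831) = (200704 + 328329) + 31 = 529033 + 31 = 529064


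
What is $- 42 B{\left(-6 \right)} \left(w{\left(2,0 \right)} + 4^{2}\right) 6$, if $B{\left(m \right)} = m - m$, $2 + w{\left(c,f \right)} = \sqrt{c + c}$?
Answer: $0$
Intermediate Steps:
$w{\left(c,f \right)} = -2 + \sqrt{2} \sqrt{c}$ ($w{\left(c,f \right)} = -2 + \sqrt{c + c} = -2 + \sqrt{2 c} = -2 + \sqrt{2} \sqrt{c}$)
$B{\left(m \right)} = 0$
$- 42 B{\left(-6 \right)} \left(w{\left(2,0 \right)} + 4^{2}\right) 6 = - 42 \cdot 0 \left(\left(-2 + \sqrt{2} \sqrt{2}\right) + 4^{2}\right) 6 = - 0 \left(\left(-2 + 2\right) + 16\right) 6 = - 0 \left(0 + 16\right) 6 = - 0 \cdot 16 \cdot 6 = - 0 \cdot 96 = \left(-1\right) 0 = 0$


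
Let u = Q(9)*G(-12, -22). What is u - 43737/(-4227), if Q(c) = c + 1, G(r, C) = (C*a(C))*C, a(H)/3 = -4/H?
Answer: 3734339/1409 ≈ 2650.3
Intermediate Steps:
a(H) = -12/H (a(H) = 3*(-4/H) = -12/H)
G(r, C) = -12*C (G(r, C) = (C*(-12/C))*C = -12*C)
Q(c) = 1 + c
u = 2640 (u = (1 + 9)*(-12*(-22)) = 10*264 = 2640)
u - 43737/(-4227) = 2640 - 43737/(-4227) = 2640 - 43737*(-1/4227) = 2640 + 14579/1409 = 3734339/1409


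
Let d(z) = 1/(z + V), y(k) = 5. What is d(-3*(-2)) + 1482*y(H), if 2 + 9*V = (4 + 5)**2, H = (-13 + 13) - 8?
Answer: 985539/133 ≈ 7410.1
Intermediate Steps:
H = -8 (H = 0 - 8 = -8)
V = 79/9 (V = -2/9 + (4 + 5)**2/9 = -2/9 + (1/9)*9**2 = -2/9 + (1/9)*81 = -2/9 + 9 = 79/9 ≈ 8.7778)
d(z) = 1/(79/9 + z) (d(z) = 1/(z + 79/9) = 1/(79/9 + z))
d(-3*(-2)) + 1482*y(H) = 9/(79 + 9*(-3*(-2))) + 1482*5 = 9/(79 + 9*6) + 7410 = 9/(79 + 54) + 7410 = 9/133 + 7410 = 985539/133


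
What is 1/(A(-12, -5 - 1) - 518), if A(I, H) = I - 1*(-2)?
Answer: -1/528 ≈ -0.0018939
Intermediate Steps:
A(I, H) = 2 + I (A(I, H) = I + 2 = 2 + I)
1/(A(-12, -5 - 1) - 518) = 1/((2 - 12) - 518) = 1/(-10 - 518) = 1/(-528) = -1/528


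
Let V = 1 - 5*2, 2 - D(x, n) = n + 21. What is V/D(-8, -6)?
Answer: 9/13 ≈ 0.69231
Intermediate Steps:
D(x, n) = -19 - n (D(x, n) = 2 - (n + 21) = 2 - (21 + n) = 2 + (-21 - n) = -19 - n)
V = -9 (V = 1 - 10 = -9)
V/D(-8, -6) = -9/(-19 - 1*(-6)) = -9/(-19 + 6) = -9/(-13) = -1/13*(-9) = 9/13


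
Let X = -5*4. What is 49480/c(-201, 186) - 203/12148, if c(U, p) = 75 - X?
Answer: 120212751/230812 ≈ 520.83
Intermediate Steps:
X = -20
c(U, p) = 95 (c(U, p) = 75 - 1*(-20) = 75 + 20 = 95)
49480/c(-201, 186) - 203/12148 = 49480/95 - 203/12148 = 49480*(1/95) - 203*1/12148 = 9896/19 - 203/12148 = 120212751/230812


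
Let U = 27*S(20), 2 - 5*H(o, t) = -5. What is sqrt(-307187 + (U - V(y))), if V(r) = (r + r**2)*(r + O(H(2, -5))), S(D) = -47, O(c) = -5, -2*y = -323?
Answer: I*sqrt(70649646)/4 ≈ 2101.3*I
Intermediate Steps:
y = 323/2 (y = -1/2*(-323) = 323/2 ≈ 161.50)
H(o, t) = 7/5 (H(o, t) = 2/5 - 1/5*(-5) = 2/5 + 1 = 7/5)
V(r) = (-5 + r)*(r + r**2) (V(r) = (r + r**2)*(r - 5) = (r + r**2)*(-5 + r) = (-5 + r)*(r + r**2))
U = -1269 (U = 27*(-47) = -1269)
sqrt(-307187 + (U - V(y))) = sqrt(-307187 + (-1269 - 323*(-5 + (323/2)**2 - 4*323/2)/2)) = sqrt(-307187 + (-1269 - 323*(-5 + 104329/4 - 646)/2)) = sqrt(-307187 + (-1269 - 323*101725/(2*4))) = sqrt(-307187 + (-1269 - 1*32857175/8)) = sqrt(-307187 + (-1269 - 32857175/8)) = sqrt(-307187 - 32867327/8) = sqrt(-35324823/8) = I*sqrt(70649646)/4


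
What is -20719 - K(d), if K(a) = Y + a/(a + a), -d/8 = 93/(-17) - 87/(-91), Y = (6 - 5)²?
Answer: -41441/2 ≈ -20721.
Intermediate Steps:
Y = 1 (Y = 1² = 1)
d = 55872/1547 (d = -8*(93/(-17) - 87/(-91)) = -8*(93*(-1/17) - 87*(-1/91)) = -8*(-93/17 + 87/91) = -8*(-6984/1547) = 55872/1547 ≈ 36.116)
K(a) = 3/2 (K(a) = 1 + a/(a + a) = 1 + a/((2*a)) = 1 + (1/(2*a))*a = 1 + ½ = 3/2)
-20719 - K(d) = -20719 - 1*3/2 = -20719 - 3/2 = -41441/2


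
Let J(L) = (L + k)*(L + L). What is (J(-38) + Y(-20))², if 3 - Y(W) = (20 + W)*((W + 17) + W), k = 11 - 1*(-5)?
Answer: 2805625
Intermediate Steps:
k = 16 (k = 11 + 5 = 16)
Y(W) = 3 - (17 + 2*W)*(20 + W) (Y(W) = 3 - (20 + W)*((W + 17) + W) = 3 - (20 + W)*((17 + W) + W) = 3 - (20 + W)*(17 + 2*W) = 3 - (17 + 2*W)*(20 + W))
J(L) = 2*L*(16 + L) (J(L) = (L + 16)*(L + L) = (16 + L)*(2*L) = 2*L*(16 + L))
(J(-38) + Y(-20))² = (2*(-38)*(16 - 38) + (-337 - 57*(-20) - 2*(-20)²))² = (2*(-38)*(-22) + (-337 + 1140 - 2*400))² = (1672 + (-337 + 1140 - 800))² = (1672 + 3)² = 1675² = 2805625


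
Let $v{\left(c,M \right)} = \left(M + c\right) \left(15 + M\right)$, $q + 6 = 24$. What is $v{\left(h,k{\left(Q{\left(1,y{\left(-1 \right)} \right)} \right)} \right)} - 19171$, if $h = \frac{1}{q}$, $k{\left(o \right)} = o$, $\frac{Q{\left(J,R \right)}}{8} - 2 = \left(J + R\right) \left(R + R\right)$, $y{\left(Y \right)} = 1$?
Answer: $- \frac{32287}{2} \approx -16144.0$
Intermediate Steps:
$q = 18$ ($q = -6 + 24 = 18$)
$Q{\left(J,R \right)} = 16 + 16 R \left(J + R\right)$ ($Q{\left(J,R \right)} = 16 + 8 \left(J + R\right) \left(R + R\right) = 16 + 8 \left(J + R\right) 2 R = 16 + 8 \cdot 2 R \left(J + R\right) = 16 + 16 R \left(J + R\right)$)
$h = \frac{1}{18} \approx 0.055556$
$v{\left(c,M \right)} = \left(15 + M\right) \left(M + c\right)$
$v{\left(h,k{\left(Q{\left(1,y{\left(-1 \right)} \right)} \right)} \right)} - 19171 = \left(\left(16 + 16 \cdot 1^{2} + 16 \cdot 1 \cdot 1\right)^{2} + 15 \left(16 + 16 \cdot 1^{2} + 16 \cdot 1 \cdot 1\right) + 15 \cdot \frac{1}{18} + \left(16 + 16 \cdot 1^{2} + 16 \cdot 1 \cdot 1\right) \frac{1}{18}\right) - 19171 = \left(\left(16 + 16 \cdot 1 + 16\right)^{2} + 15 \left(16 + 16 \cdot 1 + 16\right) + \frac{5}{6} + \left(16 + 16 \cdot 1 + 16\right) \frac{1}{18}\right) - 19171 = \left(\left(16 + 16 + 16\right)^{2} + 15 \left(16 + 16 + 16\right) + \frac{5}{6} + \left(16 + 16 + 16\right) \frac{1}{18}\right) - 19171 = \left(48^{2} + 15 \cdot 48 + \frac{5}{6} + 48 \cdot \frac{1}{18}\right) - 19171 = \left(2304 + 720 + \frac{5}{6} + \frac{8}{3}\right) - 19171 = \frac{6055}{2} - 19171 = - \frac{32287}{2}$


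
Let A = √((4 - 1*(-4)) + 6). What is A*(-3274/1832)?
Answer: -1637*√14/916 ≈ -6.6868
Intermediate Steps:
A = √14 (A = √((4 + 4) + 6) = √(8 + 6) = √14 ≈ 3.7417)
A*(-3274/1832) = √14*(-3274/1832) = √14*(-3274*1/1832) = √14*(-1637/916) = -1637*√14/916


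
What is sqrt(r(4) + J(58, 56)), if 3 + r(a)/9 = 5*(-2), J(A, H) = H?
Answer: I*sqrt(61) ≈ 7.8102*I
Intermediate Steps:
r(a) = -117 (r(a) = -27 + 9*(5*(-2)) = -27 + 9*(-10) = -27 - 90 = -117)
sqrt(r(4) + J(58, 56)) = sqrt(-117 + 56) = sqrt(-61) = I*sqrt(61)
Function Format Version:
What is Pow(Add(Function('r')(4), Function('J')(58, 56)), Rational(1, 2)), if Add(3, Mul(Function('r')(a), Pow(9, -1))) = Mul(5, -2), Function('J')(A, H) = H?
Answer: Mul(I, Pow(61, Rational(1, 2))) ≈ Mul(7.8102, I)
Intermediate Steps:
Function('r')(a) = -117 (Function('r')(a) = Add(-27, Mul(9, Mul(5, -2))) = Add(-27, Mul(9, -10)) = Add(-27, -90) = -117)
Pow(Add(Function('r')(4), Function('J')(58, 56)), Rational(1, 2)) = Pow(Add(-117, 56), Rational(1, 2)) = Pow(-61, Rational(1, 2)) = Mul(I, Pow(61, Rational(1, 2)))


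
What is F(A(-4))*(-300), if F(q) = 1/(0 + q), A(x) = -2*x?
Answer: -75/2 ≈ -37.500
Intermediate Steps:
F(q) = 1/q
F(A(-4))*(-300) = -300/(-2*(-4)) = -300/8 = (⅛)*(-300) = -75/2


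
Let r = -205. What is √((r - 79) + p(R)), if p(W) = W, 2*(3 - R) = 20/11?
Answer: I*√34111/11 ≈ 16.79*I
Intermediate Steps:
R = 23/11 (R = 3 - 10/11 = 23/11 ≈ 2.0909)
√((r - 79) + p(R)) = √((-205 - 79) + 23/11) = √(-284 + 23/11) = √(-3101/11) = I*√34111/11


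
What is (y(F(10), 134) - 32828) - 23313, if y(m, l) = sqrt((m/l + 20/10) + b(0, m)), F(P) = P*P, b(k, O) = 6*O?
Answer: -56141 + 8*sqrt(42277)/67 ≈ -56116.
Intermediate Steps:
F(P) = P**2
y(m, l) = sqrt(2 + 6*m + m/l) (y(m, l) = sqrt((m/l + 20/10) + 6*m) = sqrt((m/l + 20*(1/10)) + 6*m) = sqrt((m/l + 2) + 6*m) = sqrt((2 + m/l) + 6*m) = sqrt(2 + 6*m + m/l))
(y(F(10), 134) - 32828) - 23313 = (sqrt(2 + 6*10**2 + 10**2/134) - 32828) - 23313 = (sqrt(2 + 6*100 + 100*(1/134)) - 32828) - 23313 = (sqrt(2 + 600 + 50/67) - 32828) - 23313 = (sqrt(40384/67) - 32828) - 23313 = (8*sqrt(42277)/67 - 32828) - 23313 = (-32828 + 8*sqrt(42277)/67) - 23313 = -56141 + 8*sqrt(42277)/67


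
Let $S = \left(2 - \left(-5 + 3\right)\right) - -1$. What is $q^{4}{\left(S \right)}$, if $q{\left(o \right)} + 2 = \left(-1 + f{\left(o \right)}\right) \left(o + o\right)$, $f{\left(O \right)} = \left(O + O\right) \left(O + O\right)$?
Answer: $952857108736$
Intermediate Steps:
$f{\left(O \right)} = 4 O^{2}$ ($f{\left(O \right)} = 2 O 2 O = 4 O^{2}$)
$S = 5$ ($S = \left(2 - -2\right) + 1 = \left(2 + 2\right) + 1 = 4 + 1 = 5$)
$q{\left(o \right)} = -2 + 2 o \left(-1 + 4 o^{2}\right)$ ($q{\left(o \right)} = -2 + \left(-1 + 4 o^{2}\right) \left(o + o\right) = -2 + \left(-1 + 4 o^{2}\right) 2 o = -2 + 2 o \left(-1 + 4 o^{2}\right)$)
$q^{4}{\left(S \right)} = \left(-2 - 10 + 8 \cdot 5^{3}\right)^{4} = \left(-2 - 10 + 8 \cdot 125\right)^{4} = \left(-2 - 10 + 1000\right)^{4} = 988^{4} = 952857108736$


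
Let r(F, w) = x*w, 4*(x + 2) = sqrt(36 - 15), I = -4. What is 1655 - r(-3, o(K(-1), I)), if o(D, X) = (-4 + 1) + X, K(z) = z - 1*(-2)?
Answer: 1641 + 7*sqrt(21)/4 ≈ 1649.0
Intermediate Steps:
x = -2 + sqrt(21)/4 (x = -2 + sqrt(36 - 15)/4 = -2 + sqrt(21)/4 ≈ -0.85436)
K(z) = 2 + z (K(z) = z + 2 = 2 + z)
o(D, X) = -3 + X
r(F, w) = w*(-2 + sqrt(21)/4) (r(F, w) = (-2 + sqrt(21)/4)*w = w*(-2 + sqrt(21)/4))
1655 - r(-3, o(K(-1), I)) = 1655 - (-3 - 4)*(-8 + sqrt(21))/4 = 1655 - (-7)*(-8 + sqrt(21))/4 = 1655 - (14 - 7*sqrt(21)/4) = 1655 + (-14 + 7*sqrt(21)/4) = 1641 + 7*sqrt(21)/4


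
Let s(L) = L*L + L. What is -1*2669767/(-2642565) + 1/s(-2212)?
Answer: 1450790838001/1436008578620 ≈ 1.0103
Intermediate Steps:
s(L) = L + L² (s(L) = L² + L = L + L²)
-1*2669767/(-2642565) + 1/s(-2212) = -1*2669767/(-2642565) + 1/(-2212*(1 - 2212)) = -2669767*(-1/2642565) + 1/(-2212*(-2211)) = 2669767/2642565 + 1/4890732 = 1450790838001/1436008578620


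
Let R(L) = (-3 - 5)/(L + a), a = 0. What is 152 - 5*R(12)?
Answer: 466/3 ≈ 155.33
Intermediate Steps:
R(L) = -8/L (R(L) = (-3 - 5)/(L + 0) = -8/L)
152 - 5*R(12) = 152 - (-40)/12 = 152 - 5*(-⅔) = 152 + 10/3 = 466/3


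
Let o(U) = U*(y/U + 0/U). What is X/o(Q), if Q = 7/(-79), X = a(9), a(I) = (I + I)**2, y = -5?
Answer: -324/5 ≈ -64.800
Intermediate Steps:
a(I) = 4*I**2 (a(I) = (2*I)**2 = 4*I**2)
X = 324 (X = 4*9**2 = 4*81 = 324)
Q = -7/79 (Q = 7*(-1/79) = -7/79 ≈ -0.088608)
o(U) = -5 (o(U) = U*(-5/U + 0/U) = U*(-5/U + 0) = U*(-5/U) = -5)
X/o(Q) = 324/(-5) = 324*(-1/5) = -324/5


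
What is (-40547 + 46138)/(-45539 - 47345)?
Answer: -5591/92884 ≈ -0.060193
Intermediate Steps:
(-40547 + 46138)/(-45539 - 47345) = 5591/(-92884) = 5591*(-1/92884) = -5591/92884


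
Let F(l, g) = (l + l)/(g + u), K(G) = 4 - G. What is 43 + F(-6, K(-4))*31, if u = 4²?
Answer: 55/2 ≈ 27.500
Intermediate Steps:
u = 16
F(l, g) = 2*l/(16 + g) (F(l, g) = (l + l)/(g + 16) = (2*l)/(16 + g) = 2*l/(16 + g))
43 + F(-6, K(-4))*31 = 43 + (2*(-6)/(16 + (4 - 1*(-4))))*31 = 43 + (2*(-6)/(16 + (4 + 4)))*31 = 43 + (2*(-6)/(16 + 8))*31 = 43 + (2*(-6)/24)*31 = 43 + (2*(-6)*(1/24))*31 = 43 - ½*31 = 43 - 31/2 = 55/2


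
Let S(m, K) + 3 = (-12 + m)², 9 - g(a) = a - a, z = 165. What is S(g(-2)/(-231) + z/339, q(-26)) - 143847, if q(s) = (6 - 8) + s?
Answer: -10880406167594/75707401 ≈ -1.4372e+5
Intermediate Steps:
g(a) = 9 (g(a) = 9 - (a - a) = 9 - 1*0 = 9 + 0 = 9)
q(s) = -2 + s
S(m, K) = -3 + (-12 + m)²
S(g(-2)/(-231) + z/339, q(-26)) - 143847 = (-3 + (-12 + (9/(-231) + 165/339))²) - 143847 = (-3 + (-12 + (9*(-1/231) + 165*(1/339)))²) - 143847 = (-3 + (-12 + (-3/77 + 55/113))²) - 143847 = (-3 + (-12 + 3896/8701)²) - 143847 = (-3 + (-100516/8701)²) - 143847 = (-3 + 10103466256/75707401) - 143847 = 9876344053/75707401 - 143847 = -10880406167594/75707401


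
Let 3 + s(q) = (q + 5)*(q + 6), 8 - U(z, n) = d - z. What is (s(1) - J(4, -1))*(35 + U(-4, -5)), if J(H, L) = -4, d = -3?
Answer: 1806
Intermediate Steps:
U(z, n) = 11 + z (U(z, n) = 8 - (-3 - z) = 8 + (3 + z) = 11 + z)
s(q) = -3 + (5 + q)*(6 + q) (s(q) = -3 + (q + 5)*(q + 6) = -3 + (5 + q)*(6 + q))
(s(1) - J(4, -1))*(35 + U(-4, -5)) = ((27 + 1² + 11*1) - 1*(-4))*(35 + (11 - 4)) = ((27 + 1 + 11) + 4)*(35 + 7) = (39 + 4)*42 = 43*42 = 1806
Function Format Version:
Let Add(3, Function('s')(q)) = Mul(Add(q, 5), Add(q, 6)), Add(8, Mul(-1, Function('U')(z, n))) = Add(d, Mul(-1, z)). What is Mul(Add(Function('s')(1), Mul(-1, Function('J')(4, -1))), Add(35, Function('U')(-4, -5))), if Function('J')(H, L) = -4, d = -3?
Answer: 1806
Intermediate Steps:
Function('U')(z, n) = Add(11, z) (Function('U')(z, n) = Add(8, Mul(-1, Add(-3, Mul(-1, z)))) = Add(8, Add(3, z)) = Add(11, z))
Function('s')(q) = Add(-3, Mul(Add(5, q), Add(6, q))) (Function('s')(q) = Add(-3, Mul(Add(q, 5), Add(q, 6))) = Add(-3, Mul(Add(5, q), Add(6, q))))
Mul(Add(Function('s')(1), Mul(-1, Function('J')(4, -1))), Add(35, Function('U')(-4, -5))) = Mul(Add(Add(27, Pow(1, 2), Mul(11, 1)), Mul(-1, -4)), Add(35, Add(11, -4))) = Mul(Add(Add(27, 1, 11), 4), Add(35, 7)) = Mul(Add(39, 4), 42) = Mul(43, 42) = 1806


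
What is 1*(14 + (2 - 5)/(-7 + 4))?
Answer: 15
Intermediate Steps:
1*(14 + (2 - 5)/(-7 + 4)) = 1*(14 - 3/(-3)) = 1*(14 - 3*(-⅓)) = 1*(14 + 1) = 1*15 = 15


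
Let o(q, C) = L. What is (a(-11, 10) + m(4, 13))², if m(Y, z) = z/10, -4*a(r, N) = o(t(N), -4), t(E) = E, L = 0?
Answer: 169/100 ≈ 1.6900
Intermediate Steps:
o(q, C) = 0
a(r, N) = 0 (a(r, N) = -¼*0 = 0)
m(Y, z) = z/10 (m(Y, z) = z*(⅒) = z/10)
(a(-11, 10) + m(4, 13))² = (0 + (⅒)*13)² = (0 + 13/10)² = (13/10)² = 169/100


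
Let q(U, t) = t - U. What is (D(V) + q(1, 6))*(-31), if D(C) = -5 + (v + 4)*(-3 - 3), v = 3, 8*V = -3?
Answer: 1302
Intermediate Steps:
V = -3/8 (V = (⅛)*(-3) = -3/8 ≈ -0.37500)
D(C) = -47 (D(C) = -5 + (3 + 4)*(-3 - 3) = -5 + 7*(-6) = -5 - 42 = -47)
(D(V) + q(1, 6))*(-31) = (-47 + (6 - 1*1))*(-31) = (-47 + (6 - 1))*(-31) = (-47 + 5)*(-31) = -42*(-31) = 1302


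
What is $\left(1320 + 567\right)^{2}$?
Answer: $3560769$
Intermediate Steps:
$\left(1320 + 567\right)^{2} = 1887^{2} = 3560769$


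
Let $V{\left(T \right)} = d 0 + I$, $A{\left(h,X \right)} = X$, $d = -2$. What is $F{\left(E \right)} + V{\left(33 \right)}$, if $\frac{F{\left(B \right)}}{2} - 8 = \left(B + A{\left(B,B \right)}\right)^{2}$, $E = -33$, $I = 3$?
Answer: $8731$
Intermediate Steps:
$F{\left(B \right)} = 16 + 8 B^{2}$ ($F{\left(B \right)} = 16 + 2 \left(B + B\right)^{2} = 16 + 2 \left(2 B\right)^{2} = 16 + 2 \cdot 4 B^{2} = 16 + 8 B^{2}$)
$V{\left(T \right)} = 3$ ($V{\left(T \right)} = \left(-2\right) 0 + 3 = 0 + 3 = 3$)
$F{\left(E \right)} + V{\left(33 \right)} = \left(16 + 8 \left(-33\right)^{2}\right) + 3 = \left(16 + 8 \cdot 1089\right) + 3 = \left(16 + 8712\right) + 3 = 8728 + 3 = 8731$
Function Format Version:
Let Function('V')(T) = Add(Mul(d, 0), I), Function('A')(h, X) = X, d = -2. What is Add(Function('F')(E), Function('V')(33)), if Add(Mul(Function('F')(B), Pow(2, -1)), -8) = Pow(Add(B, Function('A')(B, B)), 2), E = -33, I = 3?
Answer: 8731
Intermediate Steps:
Function('F')(B) = Add(16, Mul(8, Pow(B, 2))) (Function('F')(B) = Add(16, Mul(2, Pow(Add(B, B), 2))) = Add(16, Mul(2, Pow(Mul(2, B), 2))) = Add(16, Mul(2, Mul(4, Pow(B, 2)))) = Add(16, Mul(8, Pow(B, 2))))
Function('V')(T) = 3 (Function('V')(T) = Add(Mul(-2, 0), 3) = Add(0, 3) = 3)
Add(Function('F')(E), Function('V')(33)) = Add(Add(16, Mul(8, Pow(-33, 2))), 3) = Add(Add(16, Mul(8, 1089)), 3) = Add(Add(16, 8712), 3) = Add(8728, 3) = 8731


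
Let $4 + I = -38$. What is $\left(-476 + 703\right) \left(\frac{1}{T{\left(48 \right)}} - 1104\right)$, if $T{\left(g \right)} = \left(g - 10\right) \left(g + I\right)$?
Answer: $- \frac{57138397}{228} \approx -2.5061 \cdot 10^{5}$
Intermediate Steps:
$I = -42$ ($I = -4 - 38 = -42$)
$T{\left(g \right)} = \left(-42 + g\right) \left(-10 + g\right)$ ($T{\left(g \right)} = \left(g - 10\right) \left(g - 42\right) = \left(-10 + g\right) \left(-42 + g\right) = \left(-42 + g\right) \left(-10 + g\right)$)
$\left(-476 + 703\right) \left(\frac{1}{T{\left(48 \right)}} - 1104\right) = \left(-476 + 703\right) \left(\frac{1}{420 + 48^{2} - 2496} - 1104\right) = 227 \left(\frac{1}{420 + 2304 - 2496} - 1104\right) = 227 \left(\frac{1}{228} - 1104\right) = 227 \left(- \frac{251711}{228}\right) = - \frac{57138397}{228}$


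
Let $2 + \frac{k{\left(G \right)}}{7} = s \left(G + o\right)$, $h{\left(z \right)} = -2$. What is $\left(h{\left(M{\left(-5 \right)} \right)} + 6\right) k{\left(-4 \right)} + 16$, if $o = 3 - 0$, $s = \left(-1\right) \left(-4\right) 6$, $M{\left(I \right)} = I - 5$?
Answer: $-712$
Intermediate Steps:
$M{\left(I \right)} = -5 + I$
$s = 24$ ($s = 4 \cdot 6 = 24$)
$o = 3$ ($o = 3 + 0 = 3$)
$k{\left(G \right)} = 490 + 168 G$ ($k{\left(G \right)} = -14 + 7 \cdot 24 \left(G + 3\right) = -14 + 7 \cdot 24 \left(3 + G\right) = -14 + 7 \left(72 + 24 G\right) = -14 + \left(504 + 168 G\right) = 490 + 168 G$)
$\left(h{\left(M{\left(-5 \right)} \right)} + 6\right) k{\left(-4 \right)} + 16 = \left(-2 + 6\right) \left(490 + 168 \left(-4\right)\right) + 16 = 4 \left(490 - 672\right) + 16 = 4 \left(-182\right) + 16 = -728 + 16 = -712$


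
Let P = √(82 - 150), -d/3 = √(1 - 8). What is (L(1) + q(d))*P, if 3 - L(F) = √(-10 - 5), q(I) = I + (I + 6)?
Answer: 2*√255 + 12*√119 + 18*I*√17 ≈ 162.84 + 74.216*I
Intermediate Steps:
d = -3*I*√7 (d = -3*√(1 - 8) = -3*I*√7 ≈ -7.9373*I)
P = 2*I*√17 (P = √(-68) = 2*I*√17 ≈ 8.2462*I)
q(I) = 6 + 2*I (q(I) = I + (6 + I) = 6 + 2*I)
L(F) = 3 - I*√15 (L(F) = 3 - √(-10 - 5) = 3 - √(-15) = 3 - I*√15)
(L(1) + q(d))*P = ((3 - I*√15) + (6 + 2*(-3*I*√7)))*(2*I*√17) = ((3 - I*√15) + (6 - 6*I*√7))*(2*I*√17) = (9 - I*√15 - 6*I*√7)*(2*I*√17) = 2*I*√17*(9 - I*√15 - 6*I*√7)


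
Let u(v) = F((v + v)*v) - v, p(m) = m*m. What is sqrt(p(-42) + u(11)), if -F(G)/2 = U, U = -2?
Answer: sqrt(1757) ≈ 41.917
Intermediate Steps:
F(G) = 4 (F(G) = -2*(-2) = 4)
p(m) = m**2
u(v) = 4 - v
sqrt(p(-42) + u(11)) = sqrt((-42)**2 + (4 - 1*11)) = sqrt(1764 + (4 - 11)) = sqrt(1764 - 7) = sqrt(1757)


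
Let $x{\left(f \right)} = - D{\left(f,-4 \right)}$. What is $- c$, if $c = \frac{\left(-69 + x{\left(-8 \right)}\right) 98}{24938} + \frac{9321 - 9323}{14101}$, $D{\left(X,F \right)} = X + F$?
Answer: $\frac{39409031}{175825369} \approx 0.22414$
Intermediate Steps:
$D{\left(X,F \right)} = F + X$
$x{\left(f \right)} = 4 - f$ ($x{\left(f \right)} = - (-4 + f) = 4 - f$)
$c = - \frac{39409031}{175825369}$ ($c = \frac{\left(-69 + \left(4 - -8\right)\right) 98}{24938} + \frac{9321 - 9323}{14101} = \left(-69 + \left(4 + 8\right)\right) 98 \cdot \frac{1}{24938} + \left(9321 - 9323\right) \frac{1}{14101} = \left(-69 + 12\right) 98 \cdot \frac{1}{24938} - \frac{2}{14101} = \left(-57\right) 98 \cdot \frac{1}{24938} - \frac{2}{14101} = \left(-5586\right) \frac{1}{24938} - \frac{2}{14101} = - \frac{2793}{12469} - \frac{2}{14101} = - \frac{39409031}{175825369} \approx -0.22414$)
$- c = \left(-1\right) \left(- \frac{39409031}{175825369}\right) = \frac{39409031}{175825369}$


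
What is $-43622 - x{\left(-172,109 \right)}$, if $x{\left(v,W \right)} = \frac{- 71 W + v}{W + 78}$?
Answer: $- \frac{8149403}{187} \approx -43580.0$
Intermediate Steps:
$x{\left(v,W \right)} = \frac{v - 71 W}{78 + W}$
$-43622 - x{\left(-172,109 \right)} = -43622 - \frac{-172 - 7739}{78 + 109} = -43622 - \frac{-172 - 7739}{187} = -43622 - \frac{1}{187} \left(-7911\right) = -43622 - - \frac{7911}{187} = -43622 + \frac{7911}{187} = - \frac{8149403}{187}$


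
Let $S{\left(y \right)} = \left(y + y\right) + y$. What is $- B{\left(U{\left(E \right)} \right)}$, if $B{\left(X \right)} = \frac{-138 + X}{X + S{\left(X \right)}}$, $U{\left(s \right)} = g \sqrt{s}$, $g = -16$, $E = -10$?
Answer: $- \frac{1}{4} + \frac{69 i \sqrt{10}}{320} \approx -0.25 + 0.68187 i$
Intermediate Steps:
$U{\left(s \right)} = - 16 \sqrt{s}$
$S{\left(y \right)} = 3 y$ ($S{\left(y \right)} = 2 y + y = 3 y$)
$B{\left(X \right)} = \frac{-138 + X}{4 X}$ ($B{\left(X \right)} = \frac{-138 + X}{X + 3 X} = \frac{-138 + X}{4 X}$)
$- B{\left(U{\left(E \right)} \right)} = - \frac{-138 - 16 \sqrt{-10}}{4 \left(- 16 \sqrt{-10}\right)} = - \frac{-138 - 16 i \sqrt{10}}{4 \left(- 16 i \sqrt{10}\right)} = - \frac{\frac{i \sqrt{10}}{160} \left(-138 - 16 i \sqrt{10}\right)}{4} = - \frac{i \sqrt{10} \left(-138 - 16 i \sqrt{10}\right)}{640}$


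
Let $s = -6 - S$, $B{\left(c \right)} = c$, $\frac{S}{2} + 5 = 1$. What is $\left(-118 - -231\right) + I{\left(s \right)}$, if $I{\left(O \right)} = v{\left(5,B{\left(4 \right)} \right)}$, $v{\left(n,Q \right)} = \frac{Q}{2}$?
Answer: $115$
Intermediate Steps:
$S = -8$ ($S = -10 + 2 \cdot 1 = -10 + 2 = -8$)
$v{\left(n,Q \right)} = \frac{Q}{2}$ ($v{\left(n,Q \right)} = Q \frac{1}{2} = \frac{Q}{2}$)
$s = 2$ ($s = -6 - -8 = -6 + 8 = 2$)
$I{\left(O \right)} = 2$ ($I{\left(O \right)} = \frac{1}{2} \cdot 4 = 2$)
$\left(-118 - -231\right) + I{\left(s \right)} = \left(-118 - -231\right) + 2 = \left(-118 + 231\right) + 2 = 113 + 2 = 115$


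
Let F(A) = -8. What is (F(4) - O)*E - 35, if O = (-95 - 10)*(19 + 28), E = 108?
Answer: 532081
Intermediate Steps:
O = -4935 (O = -105*47 = -4935)
(F(4) - O)*E - 35 = (-8 - 1*(-4935))*108 - 35 = (-8 + 4935)*108 - 35 = 4927*108 - 35 = 532116 - 35 = 532081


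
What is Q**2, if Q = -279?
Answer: 77841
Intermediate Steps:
Q**2 = (-279)**2 = 77841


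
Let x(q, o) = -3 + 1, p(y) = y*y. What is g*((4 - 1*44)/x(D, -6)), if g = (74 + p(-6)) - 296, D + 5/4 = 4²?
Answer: -3720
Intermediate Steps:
p(y) = y²
D = 59/4 (D = -5/4 + 4² = -5/4 + 16 = 59/4 ≈ 14.750)
x(q, o) = -2
g = -186 (g = (74 + (-6)²) - 296 = (74 + 36) - 296 = 110 - 296 = -186)
g*((4 - 1*44)/x(D, -6)) = -186*(4 - 1*44)/(-2) = -186*(4 - 44)*(-1)/2 = -(-7440)*(-1)/2 = -186*20 = -3720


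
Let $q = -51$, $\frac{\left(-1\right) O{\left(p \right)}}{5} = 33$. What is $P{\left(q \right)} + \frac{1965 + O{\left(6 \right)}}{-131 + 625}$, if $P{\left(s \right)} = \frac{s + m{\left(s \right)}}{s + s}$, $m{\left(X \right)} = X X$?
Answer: $- \frac{5275}{247} \approx -21.356$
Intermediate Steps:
$O{\left(p \right)} = -165$ ($O{\left(p \right)} = \left(-5\right) 33 = -165$)
$m{\left(X \right)} = X^{2}$
$P{\left(s \right)} = \frac{s + s^{2}}{2 s}$ ($P{\left(s \right)} = \frac{s + s^{2}}{s + s} = \frac{s + s^{2}}{2 s}$)
$P{\left(q \right)} + \frac{1965 + O{\left(6 \right)}}{-131 + 625} = \left(\frac{1}{2} + \frac{1}{2} \left(-51\right)\right) + \frac{1965 - 165}{-131 + 625} = \left(\frac{1}{2} - \frac{51}{2}\right) + \frac{1800}{494} = -25 + 1800 \cdot \frac{1}{494} = -25 + \frac{900}{247} = - \frac{5275}{247}$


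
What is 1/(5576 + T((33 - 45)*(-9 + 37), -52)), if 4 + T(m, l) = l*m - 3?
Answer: 1/23041 ≈ 4.3401e-5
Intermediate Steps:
T(m, l) = -7 + l*m (T(m, l) = -4 + (l*m - 3) = -4 + (-3 + l*m) = -7 + l*m)
1/(5576 + T((33 - 45)*(-9 + 37), -52)) = 1/(5576 + (-7 - 52*(33 - 45)*(-9 + 37))) = 1/(5576 + (-7 - (-624)*28)) = 1/(5576 + (-7 - 52*(-336))) = 1/(5576 + (-7 + 17472)) = 1/(5576 + 17465) = 1/23041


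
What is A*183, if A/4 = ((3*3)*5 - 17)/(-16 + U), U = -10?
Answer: -10248/13 ≈ -788.31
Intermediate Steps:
A = -56/13 (A = 4*(((3*3)*5 - 17)/(-16 - 10)) = 4*((9*5 - 17)/(-26)) = 4*((45 - 17)*(-1/26)) = 4*(28*(-1/26)) = 4*(-14/13) = -56/13 ≈ -4.3077)
A*183 = -56/13*183 = -10248/13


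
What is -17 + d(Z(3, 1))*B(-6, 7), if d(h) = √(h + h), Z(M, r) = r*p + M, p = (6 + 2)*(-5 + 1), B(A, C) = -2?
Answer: -17 - 2*I*√58 ≈ -17.0 - 15.232*I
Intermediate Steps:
p = -32 (p = 8*(-4) = -32)
Z(M, r) = M - 32*r (Z(M, r) = r*(-32) + M = -32*r + M = M - 32*r)
d(h) = √2*√h (d(h) = √(2*h) = √2*√h)
-17 + d(Z(3, 1))*B(-6, 7) = -17 + (√2*√(3 - 32*1))*(-2) = -17 + (√2*√(3 - 32))*(-2) = -17 + (√2*√(-29))*(-2) = -17 + (√2*(I*√29))*(-2) = -17 + (I*√58)*(-2) = -17 - 2*I*√58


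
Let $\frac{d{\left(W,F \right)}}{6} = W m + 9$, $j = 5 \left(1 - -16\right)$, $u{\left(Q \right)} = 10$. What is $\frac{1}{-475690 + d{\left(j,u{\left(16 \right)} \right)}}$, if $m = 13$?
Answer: $- \frac{1}{469006} \approx -2.1322 \cdot 10^{-6}$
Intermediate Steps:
$j = 85$ ($j = 5 \left(1 + 16\right) = 5 \cdot 17 = 85$)
$d{\left(W,F \right)} = 54 + 78 W$ ($d{\left(W,F \right)} = 6 \left(W 13 + 9\right) = 6 \left(13 W + 9\right) = 6 \left(9 + 13 W\right) = 54 + 78 W$)
$\frac{1}{-475690 + d{\left(j,u{\left(16 \right)} \right)}} = \frac{1}{-475690 + \left(54 + 78 \cdot 85\right)} = \frac{1}{-475690 + \left(54 + 6630\right)} = \frac{1}{-475690 + 6684} = \frac{1}{-469006} = - \frac{1}{469006}$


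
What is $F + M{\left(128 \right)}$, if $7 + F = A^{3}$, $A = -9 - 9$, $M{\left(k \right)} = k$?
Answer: $-5711$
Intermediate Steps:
$A = -18$
$F = -5839$ ($F = -7 + \left(-18\right)^{3} = -7 - 5832 = -5839$)
$F + M{\left(128 \right)} = -5839 + 128 = -5711$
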